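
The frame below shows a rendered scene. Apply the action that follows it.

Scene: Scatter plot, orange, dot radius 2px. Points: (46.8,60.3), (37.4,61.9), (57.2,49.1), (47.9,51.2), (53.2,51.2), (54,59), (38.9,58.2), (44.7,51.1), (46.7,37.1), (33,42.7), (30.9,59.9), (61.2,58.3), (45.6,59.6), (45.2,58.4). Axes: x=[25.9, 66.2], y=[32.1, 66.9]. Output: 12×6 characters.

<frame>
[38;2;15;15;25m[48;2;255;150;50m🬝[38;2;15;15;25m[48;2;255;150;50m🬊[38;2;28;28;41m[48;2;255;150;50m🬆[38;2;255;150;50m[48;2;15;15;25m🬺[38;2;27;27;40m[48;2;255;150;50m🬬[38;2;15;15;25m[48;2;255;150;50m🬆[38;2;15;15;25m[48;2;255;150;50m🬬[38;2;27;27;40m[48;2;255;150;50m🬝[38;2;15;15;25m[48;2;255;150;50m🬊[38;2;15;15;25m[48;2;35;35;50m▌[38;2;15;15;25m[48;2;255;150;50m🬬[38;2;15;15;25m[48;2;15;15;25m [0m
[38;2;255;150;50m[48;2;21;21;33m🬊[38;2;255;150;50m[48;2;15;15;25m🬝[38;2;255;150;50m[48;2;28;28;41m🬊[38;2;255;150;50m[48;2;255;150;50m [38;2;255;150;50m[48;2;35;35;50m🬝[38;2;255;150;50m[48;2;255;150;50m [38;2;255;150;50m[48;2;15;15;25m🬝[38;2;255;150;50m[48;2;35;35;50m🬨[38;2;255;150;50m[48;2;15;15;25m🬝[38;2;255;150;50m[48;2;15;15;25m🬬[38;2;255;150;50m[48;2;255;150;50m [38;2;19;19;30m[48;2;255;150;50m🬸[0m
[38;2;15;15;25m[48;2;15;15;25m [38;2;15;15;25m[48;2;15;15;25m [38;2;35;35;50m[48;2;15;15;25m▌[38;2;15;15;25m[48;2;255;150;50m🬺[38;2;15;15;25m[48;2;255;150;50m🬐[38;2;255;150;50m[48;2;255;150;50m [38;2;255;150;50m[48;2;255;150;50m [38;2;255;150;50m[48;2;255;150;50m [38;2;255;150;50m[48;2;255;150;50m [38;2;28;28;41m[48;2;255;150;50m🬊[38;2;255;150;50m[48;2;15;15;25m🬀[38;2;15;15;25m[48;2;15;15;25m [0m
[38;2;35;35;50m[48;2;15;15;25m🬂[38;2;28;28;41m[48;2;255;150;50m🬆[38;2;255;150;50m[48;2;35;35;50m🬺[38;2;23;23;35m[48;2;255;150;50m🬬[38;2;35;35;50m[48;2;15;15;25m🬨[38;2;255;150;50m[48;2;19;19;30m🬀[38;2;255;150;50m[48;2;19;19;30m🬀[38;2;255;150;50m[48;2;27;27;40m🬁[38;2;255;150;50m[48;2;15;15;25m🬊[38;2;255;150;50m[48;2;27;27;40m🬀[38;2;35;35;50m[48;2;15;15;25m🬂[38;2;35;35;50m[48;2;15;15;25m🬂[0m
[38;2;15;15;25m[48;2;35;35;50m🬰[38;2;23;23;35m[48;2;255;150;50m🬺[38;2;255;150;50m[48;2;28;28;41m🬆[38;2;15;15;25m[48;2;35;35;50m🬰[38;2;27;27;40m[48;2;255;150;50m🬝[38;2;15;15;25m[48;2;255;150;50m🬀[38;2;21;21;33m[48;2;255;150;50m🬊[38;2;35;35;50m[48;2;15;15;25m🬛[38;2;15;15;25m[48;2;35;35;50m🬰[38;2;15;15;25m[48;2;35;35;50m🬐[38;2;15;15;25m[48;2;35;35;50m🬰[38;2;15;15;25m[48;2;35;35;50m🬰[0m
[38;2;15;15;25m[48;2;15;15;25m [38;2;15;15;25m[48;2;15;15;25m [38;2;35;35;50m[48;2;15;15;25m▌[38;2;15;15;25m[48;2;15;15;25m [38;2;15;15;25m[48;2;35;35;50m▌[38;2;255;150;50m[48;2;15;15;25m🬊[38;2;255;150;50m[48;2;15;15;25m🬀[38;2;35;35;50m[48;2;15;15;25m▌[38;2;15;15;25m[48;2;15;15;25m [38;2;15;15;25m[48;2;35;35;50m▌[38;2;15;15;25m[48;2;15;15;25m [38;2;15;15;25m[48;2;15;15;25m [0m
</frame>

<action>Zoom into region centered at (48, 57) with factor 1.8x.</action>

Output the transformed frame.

<frame>
[38;2;15;15;25m[48;2;255;150;50m🬬[38;2;15;15;25m[48;2;15;15;25m [38;2;35;35;50m[48;2;15;15;25m▌[38;2;15;15;25m[48;2;15;15;25m [38;2;15;15;25m[48;2;35;35;50m▌[38;2;15;15;25m[48;2;15;15;25m [38;2;15;15;25m[48;2;15;15;25m [38;2;35;35;50m[48;2;15;15;25m▌[38;2;15;15;25m[48;2;15;15;25m [38;2;15;15;25m[48;2;35;35;50m▌[38;2;15;15;25m[48;2;15;15;25m [38;2;15;15;25m[48;2;15;15;25m [0m
[38;2;255;150;50m[48;2;255;150;50m [38;2;20;20;31m[48;2;255;150;50m🬨[38;2;35;35;50m[48;2;15;15;25m🬛[38;2;15;15;25m[48;2;35;35;50m🬰[38;2;28;28;41m[48;2;255;150;50m🬆[38;2;255;150;50m[48;2;15;15;25m🬺[38;2;23;23;35m[48;2;255;150;50m🬬[38;2;35;35;50m[48;2;15;15;25m🬛[38;2;21;21;33m[48;2;255;150;50m🬆[38;2;31;31;45m[48;2;255;150;50m🬬[38;2;15;15;25m[48;2;35;35;50m🬰[38;2;15;15;25m[48;2;35;35;50m🬰[0m
[38;2;255;150;50m[48;2;15;15;25m🬬[38;2;255;150;50m[48;2;255;150;50m [38;2;23;23;35m[48;2;255;150;50m🬸[38;2;15;15;25m[48;2;255;150;50m🬐[38;2;255;150;50m[48;2;255;150;50m [38;2;255;150;50m[48;2;15;15;25m🬆[38;2;15;15;25m[48;2;15;15;25m [38;2;255;150;50m[48;2;27;27;40m🬁[38;2;255;150;50m[48;2;15;15;25m🬬[38;2;255;150;50m[48;2;28;28;41m🬆[38;2;15;15;25m[48;2;15;15;25m [38;2;15;15;25m[48;2;15;15;25m [0m
[38;2;35;35;50m[48;2;15;15;25m🬂[38;2;255;150;50m[48;2;19;19;30m🬀[38;2;35;35;50m[48;2;15;15;25m🬕[38;2;35;35;50m[48;2;15;15;25m🬂[38;2;255;150;50m[48;2;30;30;43m🬐[38;2;23;23;35m[48;2;255;150;50m🬝[38;2;35;35;50m[48;2;15;15;25m🬂[38;2;35;35;50m[48;2;15;15;25m🬕[38;2;23;23;35m[48;2;255;150;50m🬬[38;2;35;35;50m[48;2;15;15;25m🬨[38;2;35;35;50m[48;2;15;15;25m🬂[38;2;35;35;50m[48;2;15;15;25m🬂[0m
[38;2;15;15;25m[48;2;35;35;50m🬰[38;2;15;15;25m[48;2;35;35;50m🬰[38;2;35;35;50m[48;2;15;15;25m🬛[38;2;15;15;25m[48;2;255;150;50m🬐[38;2;255;150;50m[48;2;255;150;50m [38;2;255;150;50m[48;2;255;150;50m [38;2;255;150;50m[48;2;15;15;25m🬛[38;2;35;35;50m[48;2;255;150;50m🬐[38;2;255;150;50m[48;2;255;150;50m [38;2;25;25;37m[48;2;255;150;50m🬙[38;2;21;21;33m[48;2;255;150;50m🬊[38;2;15;15;25m[48;2;35;35;50m🬰[0m
[38;2;15;15;25m[48;2;15;15;25m [38;2;15;15;25m[48;2;15;15;25m [38;2;35;35;50m[48;2;15;15;25m▌[38;2;15;15;25m[48;2;15;15;25m [38;2;255;150;50m[48;2;27;27;40m🬀[38;2;15;15;25m[48;2;255;150;50m🬺[38;2;15;15;25m[48;2;15;15;25m [38;2;35;35;50m[48;2;15;15;25m▌[38;2;255;150;50m[48;2;15;15;25m🬀[38;2;255;150;50m[48;2;21;21;33m🬊[38;2;255;150;50m[48;2;15;15;25m🬝[38;2;255;150;50m[48;2;15;15;25m🬀[0m
</frame>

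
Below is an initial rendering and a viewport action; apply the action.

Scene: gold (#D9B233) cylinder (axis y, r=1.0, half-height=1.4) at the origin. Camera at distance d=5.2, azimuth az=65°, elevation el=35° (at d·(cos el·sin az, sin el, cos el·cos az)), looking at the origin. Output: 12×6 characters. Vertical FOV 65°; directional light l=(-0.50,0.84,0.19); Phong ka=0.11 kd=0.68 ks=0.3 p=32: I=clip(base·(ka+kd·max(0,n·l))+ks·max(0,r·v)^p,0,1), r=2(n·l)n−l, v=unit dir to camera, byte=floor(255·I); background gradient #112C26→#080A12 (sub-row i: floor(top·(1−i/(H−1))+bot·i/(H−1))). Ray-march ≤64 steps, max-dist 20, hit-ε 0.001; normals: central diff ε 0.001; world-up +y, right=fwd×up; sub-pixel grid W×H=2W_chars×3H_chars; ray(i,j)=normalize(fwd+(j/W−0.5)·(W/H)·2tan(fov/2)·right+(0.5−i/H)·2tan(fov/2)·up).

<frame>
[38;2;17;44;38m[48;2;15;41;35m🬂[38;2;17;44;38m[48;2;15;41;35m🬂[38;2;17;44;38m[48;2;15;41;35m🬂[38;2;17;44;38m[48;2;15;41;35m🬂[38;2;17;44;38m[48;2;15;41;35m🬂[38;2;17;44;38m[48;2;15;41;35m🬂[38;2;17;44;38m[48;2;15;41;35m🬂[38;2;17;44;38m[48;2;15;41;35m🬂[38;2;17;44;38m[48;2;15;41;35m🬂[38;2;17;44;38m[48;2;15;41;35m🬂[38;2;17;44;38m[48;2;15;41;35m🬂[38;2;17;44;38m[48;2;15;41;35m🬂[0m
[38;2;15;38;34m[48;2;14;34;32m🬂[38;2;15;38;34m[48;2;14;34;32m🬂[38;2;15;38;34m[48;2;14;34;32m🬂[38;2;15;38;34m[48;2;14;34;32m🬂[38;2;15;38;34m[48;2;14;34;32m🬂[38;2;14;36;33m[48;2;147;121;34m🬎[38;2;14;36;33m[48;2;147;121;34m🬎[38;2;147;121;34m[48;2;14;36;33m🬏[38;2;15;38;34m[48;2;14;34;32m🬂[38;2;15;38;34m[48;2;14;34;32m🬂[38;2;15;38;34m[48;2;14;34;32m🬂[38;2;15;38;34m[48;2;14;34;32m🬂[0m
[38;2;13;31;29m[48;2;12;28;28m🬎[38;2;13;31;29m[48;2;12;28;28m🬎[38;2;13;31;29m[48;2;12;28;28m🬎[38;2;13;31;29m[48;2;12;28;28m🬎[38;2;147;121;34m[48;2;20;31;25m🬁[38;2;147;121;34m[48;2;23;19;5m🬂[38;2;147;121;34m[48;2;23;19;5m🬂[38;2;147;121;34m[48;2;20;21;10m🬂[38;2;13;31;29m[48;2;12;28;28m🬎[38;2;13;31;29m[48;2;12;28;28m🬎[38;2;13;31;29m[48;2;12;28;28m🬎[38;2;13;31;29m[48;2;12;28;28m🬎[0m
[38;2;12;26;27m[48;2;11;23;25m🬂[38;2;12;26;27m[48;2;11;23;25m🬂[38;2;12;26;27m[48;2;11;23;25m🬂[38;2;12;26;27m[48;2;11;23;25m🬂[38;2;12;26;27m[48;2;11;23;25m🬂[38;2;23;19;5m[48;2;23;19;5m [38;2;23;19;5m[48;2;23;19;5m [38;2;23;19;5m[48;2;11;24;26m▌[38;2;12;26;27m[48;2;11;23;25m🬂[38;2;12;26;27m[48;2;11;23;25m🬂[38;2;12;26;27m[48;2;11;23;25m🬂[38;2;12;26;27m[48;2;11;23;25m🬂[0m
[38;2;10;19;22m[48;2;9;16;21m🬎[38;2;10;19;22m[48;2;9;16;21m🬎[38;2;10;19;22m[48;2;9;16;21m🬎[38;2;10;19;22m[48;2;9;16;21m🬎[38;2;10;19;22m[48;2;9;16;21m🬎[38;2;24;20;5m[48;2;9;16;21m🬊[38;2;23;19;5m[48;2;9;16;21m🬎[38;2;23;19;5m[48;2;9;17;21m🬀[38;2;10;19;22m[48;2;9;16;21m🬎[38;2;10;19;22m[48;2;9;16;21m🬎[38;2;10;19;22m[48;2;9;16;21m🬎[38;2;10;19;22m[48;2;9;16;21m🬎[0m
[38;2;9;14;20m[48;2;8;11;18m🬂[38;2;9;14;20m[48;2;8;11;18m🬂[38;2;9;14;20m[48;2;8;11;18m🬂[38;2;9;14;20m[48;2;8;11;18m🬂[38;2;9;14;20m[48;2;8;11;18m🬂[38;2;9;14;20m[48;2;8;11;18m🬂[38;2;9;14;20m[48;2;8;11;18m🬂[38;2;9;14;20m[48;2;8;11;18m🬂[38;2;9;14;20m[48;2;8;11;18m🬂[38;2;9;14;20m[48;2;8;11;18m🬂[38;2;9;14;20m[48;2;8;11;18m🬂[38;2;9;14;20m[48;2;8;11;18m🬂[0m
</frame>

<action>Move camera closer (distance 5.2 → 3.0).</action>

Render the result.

<frame>
[38;2;17;44;38m[48;2;15;41;35m🬂[38;2;17;44;38m[48;2;15;41;35m🬂[38;2;17;44;38m[48;2;15;41;35m🬂[38;2;16;43;37m[48;2;147;121;34m🬎[38;2;16;43;37m[48;2;147;121;34m🬎[38;2;17;44;38m[48;2;147;121;34m🬂[38;2;17;44;38m[48;2;147;121;34m🬂[38;2;147;121;34m[48;2;16;43;37m🬱[38;2;16;43;37m[48;2;147;121;34m🬎[38;2;147;121;34m[48;2;16;42;36m🬏[38;2;17;44;38m[48;2;15;41;35m🬂[38;2;17;44;38m[48;2;15;41;35m🬂[0m
[38;2;15;38;34m[48;2;14;34;32m🬂[38;2;15;38;34m[48;2;14;34;32m🬂[38;2;15;38;34m[48;2;14;34;32m🬂[38;2;24;19;5m[48;2;37;30;8m🬬[38;2;23;19;5m[48;2;147;121;34m🬺[38;2;147;121;34m[48;2;23;19;5m🬂[38;2;147;121;34m[48;2;23;19;5m🬂[38;2;147;121;34m[48;2;23;19;5m🬂[38;2;23;19;5m[48;2;23;19;5m [38;2;23;19;5m[48;2;14;35;33m▌[38;2;15;38;34m[48;2;14;34;32m🬂[38;2;15;38;34m[48;2;14;34;32m🬂[0m
[38;2;13;31;29m[48;2;12;28;28m🬎[38;2;13;31;29m[48;2;12;28;28m🬎[38;2;13;31;29m[48;2;12;28;28m🬎[38;2;12;30;29m[48;2;24;20;5m▌[38;2;23;19;5m[48;2;23;19;5m [38;2;23;19;5m[48;2;23;19;5m [38;2;23;19;5m[48;2;23;19;5m [38;2;23;19;5m[48;2;23;19;5m [38;2;23;19;5m[48;2;23;19;5m [38;2;13;31;29m[48;2;12;28;28m🬎[38;2;13;31;29m[48;2;12;28;28m🬎[38;2;13;31;29m[48;2;12;28;28m🬎[0m
[38;2;12;26;27m[48;2;11;23;25m🬂[38;2;12;26;27m[48;2;11;23;25m🬂[38;2;12;26;27m[48;2;11;23;25m🬂[38;2;36;30;8m[48;2;11;23;25m🬁[38;2;23;19;5m[48;2;23;19;5m [38;2;23;19;5m[48;2;23;19;5m [38;2;23;19;5m[48;2;23;19;5m [38;2;23;19;5m[48;2;23;19;5m [38;2;23;19;5m[48;2;11;23;25m🬕[38;2;12;26;27m[48;2;11;23;25m🬂[38;2;12;26;27m[48;2;11;23;25m🬂[38;2;12;26;27m[48;2;11;23;25m🬂[0m
[38;2;10;19;22m[48;2;9;16;21m🬎[38;2;10;19;22m[48;2;9;16;21m🬎[38;2;10;19;22m[48;2;9;16;21m🬎[38;2;10;19;22m[48;2;9;16;21m🬎[38;2;26;21;5m[48;2;9;16;21m🬬[38;2;23;19;5m[48;2;23;19;5m [38;2;23;19;5m[48;2;23;19;5m [38;2;23;19;5m[48;2;23;19;5m [38;2;23;19;5m[48;2;9;17;21m🬄[38;2;10;19;22m[48;2;9;16;21m🬎[38;2;10;19;22m[48;2;9;16;21m🬎[38;2;10;19;22m[48;2;9;16;21m🬎[0m
[38;2;9;14;20m[48;2;8;11;18m🬂[38;2;9;14;20m[48;2;8;11;18m🬂[38;2;9;14;20m[48;2;8;11;18m🬂[38;2;9;14;20m[48;2;8;11;18m🬂[38;2;23;19;5m[48;2;8;11;18m🬁[38;2;23;19;5m[48;2;8;10;18m🬬[38;2;23;19;5m[48;2;23;19;5m [38;2;23;19;5m[48;2;8;10;18m🬆[38;2;9;14;20m[48;2;8;11;18m🬂[38;2;9;14;20m[48;2;8;11;18m🬂[38;2;9;14;20m[48;2;8;11;18m🬂[38;2;9;14;20m[48;2;8;11;18m🬂[0m
</frame>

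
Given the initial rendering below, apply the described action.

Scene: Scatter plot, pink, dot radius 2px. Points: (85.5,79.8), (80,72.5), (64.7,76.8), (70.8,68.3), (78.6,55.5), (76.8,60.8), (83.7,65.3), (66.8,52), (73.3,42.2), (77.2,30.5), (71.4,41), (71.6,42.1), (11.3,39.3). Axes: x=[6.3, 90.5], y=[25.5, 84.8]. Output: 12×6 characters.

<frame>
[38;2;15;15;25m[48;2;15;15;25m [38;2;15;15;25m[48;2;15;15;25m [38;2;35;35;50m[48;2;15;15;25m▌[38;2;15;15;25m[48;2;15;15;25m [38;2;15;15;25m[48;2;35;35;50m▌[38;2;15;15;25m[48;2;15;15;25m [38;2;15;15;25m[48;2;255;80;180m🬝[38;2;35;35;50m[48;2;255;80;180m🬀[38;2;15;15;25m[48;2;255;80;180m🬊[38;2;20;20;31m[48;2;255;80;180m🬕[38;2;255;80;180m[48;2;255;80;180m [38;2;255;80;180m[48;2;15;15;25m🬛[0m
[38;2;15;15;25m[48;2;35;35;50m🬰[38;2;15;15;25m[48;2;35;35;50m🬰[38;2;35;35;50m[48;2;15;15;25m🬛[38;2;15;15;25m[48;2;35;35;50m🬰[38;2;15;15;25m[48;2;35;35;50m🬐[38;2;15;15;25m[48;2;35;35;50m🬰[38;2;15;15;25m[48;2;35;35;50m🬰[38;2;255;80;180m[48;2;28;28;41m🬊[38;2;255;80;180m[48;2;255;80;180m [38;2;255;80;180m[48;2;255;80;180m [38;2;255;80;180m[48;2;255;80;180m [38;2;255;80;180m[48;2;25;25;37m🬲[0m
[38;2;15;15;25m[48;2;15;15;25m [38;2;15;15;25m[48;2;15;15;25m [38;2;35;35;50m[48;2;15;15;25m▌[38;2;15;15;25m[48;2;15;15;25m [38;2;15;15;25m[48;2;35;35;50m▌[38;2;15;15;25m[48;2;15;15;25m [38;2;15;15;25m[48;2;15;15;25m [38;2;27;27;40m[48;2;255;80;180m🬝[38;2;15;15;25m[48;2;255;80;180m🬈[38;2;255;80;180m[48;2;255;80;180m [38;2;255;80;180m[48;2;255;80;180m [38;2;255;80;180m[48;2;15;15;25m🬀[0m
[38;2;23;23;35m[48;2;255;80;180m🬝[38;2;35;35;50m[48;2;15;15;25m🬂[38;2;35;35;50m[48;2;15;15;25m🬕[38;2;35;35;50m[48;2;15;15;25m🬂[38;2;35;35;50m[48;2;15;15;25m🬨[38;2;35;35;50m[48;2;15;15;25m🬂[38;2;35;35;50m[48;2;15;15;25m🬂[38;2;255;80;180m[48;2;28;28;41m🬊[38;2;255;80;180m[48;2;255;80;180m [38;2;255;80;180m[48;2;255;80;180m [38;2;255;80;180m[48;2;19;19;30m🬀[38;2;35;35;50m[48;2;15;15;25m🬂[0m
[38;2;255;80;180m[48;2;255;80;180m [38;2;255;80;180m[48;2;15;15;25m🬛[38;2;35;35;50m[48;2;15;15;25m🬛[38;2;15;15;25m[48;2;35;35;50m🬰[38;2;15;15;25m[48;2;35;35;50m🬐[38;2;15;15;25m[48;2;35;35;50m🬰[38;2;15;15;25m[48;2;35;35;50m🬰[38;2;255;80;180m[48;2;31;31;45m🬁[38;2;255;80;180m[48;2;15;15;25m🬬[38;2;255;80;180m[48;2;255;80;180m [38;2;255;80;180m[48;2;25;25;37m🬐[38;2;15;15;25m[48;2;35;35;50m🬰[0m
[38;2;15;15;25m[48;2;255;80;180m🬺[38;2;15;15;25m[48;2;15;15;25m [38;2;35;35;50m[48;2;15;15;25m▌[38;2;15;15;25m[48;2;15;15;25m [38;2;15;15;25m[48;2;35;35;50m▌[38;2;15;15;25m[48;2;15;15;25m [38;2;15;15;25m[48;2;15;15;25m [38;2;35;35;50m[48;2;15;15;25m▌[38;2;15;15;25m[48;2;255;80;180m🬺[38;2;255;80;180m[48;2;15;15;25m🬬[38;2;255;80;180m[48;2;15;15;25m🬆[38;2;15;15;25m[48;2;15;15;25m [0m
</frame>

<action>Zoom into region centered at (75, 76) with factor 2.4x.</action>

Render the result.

<frame>
[38;2;15;15;25m[48;2;15;15;25m [38;2;15;15;25m[48;2;15;15;25m [38;2;35;35;50m[48;2;15;15;25m▌[38;2;15;15;25m[48;2;15;15;25m [38;2;15;15;25m[48;2;35;35;50m▌[38;2;15;15;25m[48;2;15;15;25m [38;2;15;15;25m[48;2;15;15;25m [38;2;35;35;50m[48;2;15;15;25m▌[38;2;15;15;25m[48;2;15;15;25m [38;2;15;15;25m[48;2;35;35;50m▌[38;2;15;15;25m[48;2;15;15;25m [38;2;15;15;25m[48;2;15;15;25m [0m
[38;2;15;15;25m[48;2;35;35;50m🬰[38;2;15;15;25m[48;2;35;35;50m🬰[38;2;27;27;40m[48;2;255;80;180m🬬[38;2;15;15;25m[48;2;35;35;50m🬰[38;2;15;15;25m[48;2;35;35;50m🬐[38;2;15;15;25m[48;2;35;35;50m🬰[38;2;15;15;25m[48;2;35;35;50m🬰[38;2;35;35;50m[48;2;15;15;25m🬛[38;2;21;21;33m[48;2;255;80;180m🬆[38;2;255;80;180m[48;2;35;35;50m🬺[38;2;23;23;35m[48;2;255;80;180m🬬[38;2;15;15;25m[48;2;35;35;50m🬰[0m
[38;2;15;15;25m[48;2;15;15;25m [38;2;15;15;25m[48;2;255;80;180m🬐[38;2;255;80;180m[48;2;255;80;180m [38;2;15;15;25m[48;2;255;80;180m🬸[38;2;15;15;25m[48;2;35;35;50m▌[38;2;15;15;25m[48;2;15;15;25m [38;2;15;15;25m[48;2;15;15;25m [38;2;23;23;35m[48;2;255;80;180m🬬[38;2;15;15;25m[48;2;255;80;180m🬺[38;2;255;80;180m[48;2;28;28;41m🬆[38;2;15;15;25m[48;2;15;15;25m [38;2;15;15;25m[48;2;15;15;25m [0m
[38;2;35;35;50m[48;2;15;15;25m🬂[38;2;35;35;50m[48;2;15;15;25m🬂[38;2;255;80;180m[48;2;27;27;40m🬀[38;2;35;35;50m[48;2;15;15;25m🬂[38;2;31;31;45m[48;2;255;80;180m🬬[38;2;35;35;50m[48;2;15;15;25m🬂[38;2;255;80;180m[48;2;25;25;37m🬫[38;2;255;80;180m[48;2;255;80;180m [38;2;255;80;180m[48;2;23;23;35m🬃[38;2;35;35;50m[48;2;15;15;25m🬨[38;2;35;35;50m[48;2;15;15;25m🬂[38;2;35;35;50m[48;2;15;15;25m🬂[0m
[38;2;15;15;25m[48;2;35;35;50m🬰[38;2;15;15;25m[48;2;35;35;50m🬰[38;2;35;35;50m[48;2;15;15;25m🬛[38;2;15;15;25m[48;2;255;80;180m🬐[38;2;255;80;180m[48;2;255;80;180m [38;2;19;19;30m[48;2;255;80;180m🬸[38;2;15;15;25m[48;2;35;35;50m🬰[38;2;255;80;180m[48;2;27;27;40m🬀[38;2;21;21;33m[48;2;255;80;180m🬆[38;2;31;31;45m[48;2;255;80;180m🬬[38;2;15;15;25m[48;2;35;35;50m🬰[38;2;15;15;25m[48;2;35;35;50m🬰[0m
[38;2;15;15;25m[48;2;15;15;25m [38;2;15;15;25m[48;2;15;15;25m [38;2;35;35;50m[48;2;15;15;25m▌[38;2;15;15;25m[48;2;15;15;25m [38;2;255;80;180m[48;2;27;27;40m🬀[38;2;15;15;25m[48;2;15;15;25m [38;2;15;15;25m[48;2;15;15;25m [38;2;255;80;180m[48;2;27;27;40m🬁[38;2;255;80;180m[48;2;15;15;25m🬬[38;2;255;80;180m[48;2;28;28;41m🬆[38;2;15;15;25m[48;2;15;15;25m [38;2;15;15;25m[48;2;15;15;25m [0m
</frame>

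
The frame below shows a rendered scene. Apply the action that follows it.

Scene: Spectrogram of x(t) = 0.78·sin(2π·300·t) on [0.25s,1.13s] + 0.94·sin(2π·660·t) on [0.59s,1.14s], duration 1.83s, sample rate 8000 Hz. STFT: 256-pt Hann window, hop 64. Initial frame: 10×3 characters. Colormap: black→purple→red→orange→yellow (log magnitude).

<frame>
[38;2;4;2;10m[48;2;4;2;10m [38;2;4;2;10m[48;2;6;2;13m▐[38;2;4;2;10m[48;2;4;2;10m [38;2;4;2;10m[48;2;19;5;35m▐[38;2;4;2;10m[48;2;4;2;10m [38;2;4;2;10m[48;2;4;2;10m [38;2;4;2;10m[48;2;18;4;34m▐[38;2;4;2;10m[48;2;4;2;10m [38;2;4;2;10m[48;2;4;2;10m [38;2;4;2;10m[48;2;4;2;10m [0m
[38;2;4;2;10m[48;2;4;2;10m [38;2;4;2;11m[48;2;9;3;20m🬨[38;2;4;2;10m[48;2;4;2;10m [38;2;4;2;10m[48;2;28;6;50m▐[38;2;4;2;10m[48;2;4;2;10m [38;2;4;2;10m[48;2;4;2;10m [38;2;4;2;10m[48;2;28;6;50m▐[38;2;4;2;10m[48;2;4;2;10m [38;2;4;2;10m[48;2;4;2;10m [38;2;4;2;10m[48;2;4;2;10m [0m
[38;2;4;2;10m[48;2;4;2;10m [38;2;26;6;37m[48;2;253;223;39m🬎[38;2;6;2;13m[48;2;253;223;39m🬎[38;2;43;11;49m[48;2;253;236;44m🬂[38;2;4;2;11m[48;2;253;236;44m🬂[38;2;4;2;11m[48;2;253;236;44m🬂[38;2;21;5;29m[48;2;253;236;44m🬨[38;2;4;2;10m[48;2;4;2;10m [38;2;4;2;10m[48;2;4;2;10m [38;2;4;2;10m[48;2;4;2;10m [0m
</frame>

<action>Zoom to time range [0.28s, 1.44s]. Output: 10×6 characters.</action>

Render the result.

<frame>
[38;2;4;2;10m[48;2;4;2;10m [38;2;4;2;10m[48;2;4;2;10m [38;2;4;2;10m[48;2;18;5;34m▌[38;2;4;2;10m[48;2;4;2;10m [38;2;4;2;10m[48;2;4;2;10m [38;2;4;2;10m[48;2;4;2;10m [38;2;4;2;10m[48;2;4;2;10m [38;2;8;2;17m[48;2;18;4;33m▌[38;2;4;2;10m[48;2;4;2;10m [38;2;4;2;10m[48;2;4;2;10m [0m
[38;2;4;2;10m[48;2;4;2;10m [38;2;4;2;10m[48;2;4;2;10m [38;2;4;2;10m[48;2;19;5;36m▌[38;2;4;2;10m[48;2;4;2;10m [38;2;4;2;10m[48;2;4;2;10m [38;2;4;2;10m[48;2;4;2;10m [38;2;4;2;10m[48;2;4;2;10m [38;2;8;2;17m[48;2;19;5;35m▌[38;2;4;2;10m[48;2;4;2;10m [38;2;4;2;10m[48;2;4;2;10m [0m
[38;2;4;2;10m[48;2;4;2;10m [38;2;4;2;10m[48;2;4;2;10m [38;2;4;2;10m[48;2;22;5;41m▌[38;2;4;2;10m[48;2;4;2;10m [38;2;4;2;10m[48;2;4;2;10m [38;2;4;2;10m[48;2;4;2;10m [38;2;4;2;10m[48;2;4;2;10m [38;2;9;3;19m[48;2;22;5;40m▌[38;2;4;2;10m[48;2;4;2;10m [38;2;4;2;10m[48;2;4;2;10m [0m
[38;2;4;2;10m[48;2;4;2;10m [38;2;4;2;10m[48;2;4;2;10m [38;2;4;2;10m[48;2;30;7;54m▌[38;2;4;2;10m[48;2;4;2;10m [38;2;4;2;10m[48;2;4;2;10m [38;2;4;2;10m[48;2;4;2;10m [38;2;4;2;10m[48;2;4;2;10m [38;2;13;3;26m[48;2;30;7;53m▌[38;2;4;2;10m[48;2;4;2;10m [38;2;4;2;10m[48;2;4;2;10m [0m
[38;2;4;2;10m[48;2;4;2;10m [38;2;4;2;10m[48;2;4;2;10m [38;2;27;7;38m[48;2;252;204;31m🬝[38;2;4;2;10m[48;2;252;201;30m🬎[38;2;4;2;10m[48;2;252;201;30m🬎[38;2;4;2;10m[48;2;252;201;30m🬎[38;2;4;2;10m[48;2;252;201;30m🬎[38;2;40;9;62m[48;2;252;199;29m🬎[38;2;4;2;10m[48;2;4;2;10m [38;2;4;2;10m[48;2;4;2;10m [0m
[38;2;22;5;41m[48;2;253;223;39m🬰[38;2;22;5;41m[48;2;253;223;39m🬰[38;2;41;9;56m[48;2;253;232;42m🬮[38;2;253;236;44m[48;2;37;8;65m🬎[38;2;253;236;44m[48;2;37;8;65m🬎[38;2;253;236;44m[48;2;37;8;65m🬎[38;2;253;236;44m[48;2;37;8;65m🬎[38;2;253;231;42m[48;2;199;59;73m🬆[38;2;4;2;10m[48;2;4;2;10m [38;2;4;2;10m[48;2;4;2;10m [0m
</frame>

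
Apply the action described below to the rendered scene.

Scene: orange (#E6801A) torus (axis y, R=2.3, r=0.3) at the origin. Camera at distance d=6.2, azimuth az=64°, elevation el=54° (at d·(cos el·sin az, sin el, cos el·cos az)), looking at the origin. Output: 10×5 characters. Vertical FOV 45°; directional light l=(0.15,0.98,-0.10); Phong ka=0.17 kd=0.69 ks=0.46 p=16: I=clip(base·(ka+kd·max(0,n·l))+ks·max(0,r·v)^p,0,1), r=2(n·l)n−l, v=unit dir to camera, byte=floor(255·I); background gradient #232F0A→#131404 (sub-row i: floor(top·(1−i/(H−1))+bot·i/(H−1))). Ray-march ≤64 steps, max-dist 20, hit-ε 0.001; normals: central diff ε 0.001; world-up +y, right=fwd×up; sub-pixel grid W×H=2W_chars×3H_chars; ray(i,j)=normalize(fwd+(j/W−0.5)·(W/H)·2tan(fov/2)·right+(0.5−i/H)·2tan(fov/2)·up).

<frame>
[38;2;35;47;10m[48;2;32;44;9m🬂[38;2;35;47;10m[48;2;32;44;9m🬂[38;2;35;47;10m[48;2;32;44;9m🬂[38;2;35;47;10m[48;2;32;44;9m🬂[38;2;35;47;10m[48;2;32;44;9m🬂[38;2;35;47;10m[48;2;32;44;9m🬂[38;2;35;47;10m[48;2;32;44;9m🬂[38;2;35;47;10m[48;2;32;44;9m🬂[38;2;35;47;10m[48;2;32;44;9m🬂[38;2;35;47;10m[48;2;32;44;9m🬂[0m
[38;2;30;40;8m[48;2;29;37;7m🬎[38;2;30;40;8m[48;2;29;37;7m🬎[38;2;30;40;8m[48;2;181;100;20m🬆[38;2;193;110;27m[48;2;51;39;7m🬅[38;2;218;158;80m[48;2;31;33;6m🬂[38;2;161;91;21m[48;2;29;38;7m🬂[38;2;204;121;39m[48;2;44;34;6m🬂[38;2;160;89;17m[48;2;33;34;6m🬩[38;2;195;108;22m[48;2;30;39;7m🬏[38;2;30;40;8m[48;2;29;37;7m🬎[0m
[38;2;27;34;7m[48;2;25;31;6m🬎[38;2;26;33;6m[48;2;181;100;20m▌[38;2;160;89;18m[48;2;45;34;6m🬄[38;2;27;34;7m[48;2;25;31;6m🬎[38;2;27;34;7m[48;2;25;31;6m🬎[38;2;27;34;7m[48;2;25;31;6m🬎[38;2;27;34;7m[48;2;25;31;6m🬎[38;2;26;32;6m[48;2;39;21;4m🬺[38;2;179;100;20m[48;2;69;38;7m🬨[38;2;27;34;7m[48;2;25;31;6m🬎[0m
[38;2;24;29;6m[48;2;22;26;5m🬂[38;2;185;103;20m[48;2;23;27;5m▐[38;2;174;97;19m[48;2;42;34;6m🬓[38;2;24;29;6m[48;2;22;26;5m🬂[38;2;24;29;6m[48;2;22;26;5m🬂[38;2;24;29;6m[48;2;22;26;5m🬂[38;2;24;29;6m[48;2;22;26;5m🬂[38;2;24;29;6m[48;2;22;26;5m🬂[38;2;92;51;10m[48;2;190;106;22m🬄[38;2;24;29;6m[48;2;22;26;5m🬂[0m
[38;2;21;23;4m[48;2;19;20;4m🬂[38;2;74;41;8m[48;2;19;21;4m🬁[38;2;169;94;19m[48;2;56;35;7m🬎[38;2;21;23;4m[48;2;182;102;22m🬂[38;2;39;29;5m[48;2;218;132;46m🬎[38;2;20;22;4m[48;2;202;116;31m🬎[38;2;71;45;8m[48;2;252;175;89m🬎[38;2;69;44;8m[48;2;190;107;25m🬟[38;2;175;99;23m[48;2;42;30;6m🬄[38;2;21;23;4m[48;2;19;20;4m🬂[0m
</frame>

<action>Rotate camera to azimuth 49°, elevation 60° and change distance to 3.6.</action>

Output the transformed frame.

<frame>
[38;2;33;45;9m[48;2;194;108;21m🬝[38;2;76;60;12m[48;2;212;128;45m🬡[38;2;191;113;34m[48;2;73;40;8m🬎[38;2;223;164;87m[48;2;59;45;9m🬂[38;2;143;80;16m[48;2;35;32;6m🬂[38;2;130;72;14m[48;2;35;32;6m🬂[38;2;148;83;18m[48;2;37;33;6m🬂[38;2;201;121;42m[48;2;68;44;8m🬂[38;2;52;43;8m[48;2;168;95;22m🬑[38;2;34;46;9m[48;2;188;106;24m🬊[0m
[38;2;212;128;44m[48;2;134;74;14m🬆[38;2;146;81;16m[48;2;47;39;7m🬀[38;2;30;40;8m[48;2;29;37;7m🬎[38;2;30;40;8m[48;2;29;37;7m🬎[38;2;30;40;8m[48;2;29;37;7m🬎[38;2;30;40;8m[48;2;29;37;7m🬎[38;2;30;40;8m[48;2;29;37;7m🬎[38;2;30;40;8m[48;2;29;37;7m🬎[38;2;29;38;7m[48;2;39;21;4m🬺[38;2;125;70;15m[48;2;35;26;5m🬊[0m
[38;2;105;58;11m[48;2;29;30;6m🬄[38;2;27;34;7m[48;2;25;31;6m🬎[38;2;27;34;7m[48;2;25;31;6m🬎[38;2;27;34;7m[48;2;25;31;6m🬎[38;2;27;34;7m[48;2;25;31;6m🬎[38;2;27;34;7m[48;2;25;31;6m🬎[38;2;27;34;7m[48;2;25;31;6m🬎[38;2;27;34;7m[48;2;25;31;6m🬎[38;2;27;34;7m[48;2;25;31;6m🬎[38;2;27;34;7m[48;2;25;31;6m🬎[0m
[38;2;24;29;6m[48;2;22;26;5m🬂[38;2;24;29;6m[48;2;22;26;5m🬂[38;2;24;29;6m[48;2;22;26;5m🬂[38;2;24;29;6m[48;2;22;26;5m🬂[38;2;24;29;6m[48;2;22;26;5m🬂[38;2;24;29;6m[48;2;22;26;5m🬂[38;2;24;29;6m[48;2;22;26;5m🬂[38;2;24;29;6m[48;2;22;26;5m🬂[38;2;24;29;6m[48;2;22;26;5m🬂[38;2;24;29;6m[48;2;22;26;5m🬂[0m
[38;2;115;64;13m[48;2;29;24;4m🬏[38;2;21;23;4m[48;2;19;20;4m🬂[38;2;21;23;4m[48;2;19;20;4m🬂[38;2;21;23;4m[48;2;19;20;4m🬂[38;2;21;23;4m[48;2;19;20;4m🬂[38;2;21;23;4m[48;2;19;20;4m🬂[38;2;21;23;4m[48;2;19;20;4m🬂[38;2;21;23;4m[48;2;19;20;4m🬂[38;2;21;23;4m[48;2;19;20;4m🬂[38;2;21;23;4m[48;2;19;20;4m🬂[0m
</frame>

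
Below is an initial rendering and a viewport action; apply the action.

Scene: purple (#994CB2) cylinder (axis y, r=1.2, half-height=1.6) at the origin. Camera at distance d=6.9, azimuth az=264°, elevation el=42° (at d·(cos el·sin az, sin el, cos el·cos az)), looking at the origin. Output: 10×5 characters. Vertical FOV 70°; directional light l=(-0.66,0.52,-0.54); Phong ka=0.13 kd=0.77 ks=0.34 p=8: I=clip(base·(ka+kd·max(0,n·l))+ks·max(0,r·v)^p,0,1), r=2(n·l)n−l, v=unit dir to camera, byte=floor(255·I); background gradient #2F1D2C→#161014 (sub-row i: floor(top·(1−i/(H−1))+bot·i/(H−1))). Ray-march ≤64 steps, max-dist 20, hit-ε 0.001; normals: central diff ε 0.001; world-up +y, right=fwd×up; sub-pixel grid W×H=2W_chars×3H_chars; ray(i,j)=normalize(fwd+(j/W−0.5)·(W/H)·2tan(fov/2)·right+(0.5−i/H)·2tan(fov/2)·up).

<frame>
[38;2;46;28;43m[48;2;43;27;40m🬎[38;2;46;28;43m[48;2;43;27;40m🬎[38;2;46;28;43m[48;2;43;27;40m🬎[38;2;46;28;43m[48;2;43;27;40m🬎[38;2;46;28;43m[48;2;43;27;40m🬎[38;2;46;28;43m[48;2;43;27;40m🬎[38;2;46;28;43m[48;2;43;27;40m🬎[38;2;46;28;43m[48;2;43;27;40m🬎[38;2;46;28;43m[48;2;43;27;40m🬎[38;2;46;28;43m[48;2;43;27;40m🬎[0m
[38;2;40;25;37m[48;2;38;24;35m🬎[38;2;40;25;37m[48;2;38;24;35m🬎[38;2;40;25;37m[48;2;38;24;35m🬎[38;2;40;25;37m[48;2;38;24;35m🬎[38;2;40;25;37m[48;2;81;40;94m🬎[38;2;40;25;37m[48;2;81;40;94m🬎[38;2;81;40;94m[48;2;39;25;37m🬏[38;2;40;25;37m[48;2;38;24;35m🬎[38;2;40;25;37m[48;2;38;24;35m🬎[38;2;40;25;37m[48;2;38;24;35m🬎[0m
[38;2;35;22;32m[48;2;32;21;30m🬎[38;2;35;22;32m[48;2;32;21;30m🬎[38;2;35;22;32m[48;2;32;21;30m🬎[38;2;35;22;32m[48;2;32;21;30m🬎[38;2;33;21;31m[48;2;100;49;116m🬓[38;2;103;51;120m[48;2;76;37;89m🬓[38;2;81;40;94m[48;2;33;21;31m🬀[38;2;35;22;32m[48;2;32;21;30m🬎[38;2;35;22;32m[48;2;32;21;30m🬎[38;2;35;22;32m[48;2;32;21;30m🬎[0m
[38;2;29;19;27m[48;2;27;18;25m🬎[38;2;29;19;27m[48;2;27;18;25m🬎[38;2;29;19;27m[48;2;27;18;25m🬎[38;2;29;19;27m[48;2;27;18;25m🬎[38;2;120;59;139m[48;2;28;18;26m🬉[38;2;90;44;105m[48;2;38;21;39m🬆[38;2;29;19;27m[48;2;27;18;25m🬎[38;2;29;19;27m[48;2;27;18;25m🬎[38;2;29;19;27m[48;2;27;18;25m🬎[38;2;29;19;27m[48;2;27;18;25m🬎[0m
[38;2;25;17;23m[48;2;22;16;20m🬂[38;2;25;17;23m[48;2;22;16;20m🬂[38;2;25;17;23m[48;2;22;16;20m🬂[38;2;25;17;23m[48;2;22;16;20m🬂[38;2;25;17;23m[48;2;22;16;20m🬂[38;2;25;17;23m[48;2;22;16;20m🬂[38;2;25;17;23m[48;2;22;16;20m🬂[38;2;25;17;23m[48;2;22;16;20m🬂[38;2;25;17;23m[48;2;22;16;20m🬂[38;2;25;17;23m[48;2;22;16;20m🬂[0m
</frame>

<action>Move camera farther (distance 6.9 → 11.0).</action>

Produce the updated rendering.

<frame>
[38;2;46;28;43m[48;2;43;27;40m🬎[38;2;46;28;43m[48;2;43;27;40m🬎[38;2;46;28;43m[48;2;43;27;40m🬎[38;2;46;28;43m[48;2;43;27;40m🬎[38;2;46;28;43m[48;2;43;27;40m🬎[38;2;46;28;43m[48;2;43;27;40m🬎[38;2;46;28;43m[48;2;43;27;40m🬎[38;2;46;28;43m[48;2;43;27;40m🬎[38;2;46;28;43m[48;2;43;27;40m🬎[38;2;46;28;43m[48;2;43;27;40m🬎[0m
[38;2;40;25;37m[48;2;38;24;35m🬎[38;2;40;25;37m[48;2;38;24;35m🬎[38;2;40;25;37m[48;2;38;24;35m🬎[38;2;40;25;37m[48;2;38;24;35m🬎[38;2;40;25;37m[48;2;38;24;35m🬎[38;2;40;25;37m[48;2;38;24;35m🬎[38;2;40;25;37m[48;2;38;24;35m🬎[38;2;40;25;37m[48;2;38;24;35m🬎[38;2;40;25;37m[48;2;38;24;35m🬎[38;2;40;25;37m[48;2;38;24;35m🬎[0m
[38;2;35;22;32m[48;2;32;21;30m🬎[38;2;35;22;32m[48;2;32;21;30m🬎[38;2;35;22;32m[48;2;32;21;30m🬎[38;2;35;22;32m[48;2;32;21;30m🬎[38;2;103;51;120m[48;2;34;22;31m▐[38;2;86;42;100m[48;2;29;14;33m🬕[38;2;35;22;32m[48;2;32;21;30m🬎[38;2;35;22;32m[48;2;32;21;30m🬎[38;2;35;22;32m[48;2;32;21;30m🬎[38;2;35;22;32m[48;2;32;21;30m🬎[0m
[38;2;29;19;27m[48;2;27;18;25m🬎[38;2;29;19;27m[48;2;27;18;25m🬎[38;2;29;19;27m[48;2;27;18;25m🬎[38;2;29;19;27m[48;2;27;18;25m🬎[38;2;29;19;27m[48;2;27;18;25m🬎[38;2;103;51;120m[48;2;28;18;26m🬀[38;2;29;19;27m[48;2;27;18;25m🬎[38;2;29;19;27m[48;2;27;18;25m🬎[38;2;29;19;27m[48;2;27;18;25m🬎[38;2;29;19;27m[48;2;27;18;25m🬎[0m
[38;2;25;17;23m[48;2;22;16;20m🬂[38;2;25;17;23m[48;2;22;16;20m🬂[38;2;25;17;23m[48;2;22;16;20m🬂[38;2;25;17;23m[48;2;22;16;20m🬂[38;2;25;17;23m[48;2;22;16;20m🬂[38;2;25;17;23m[48;2;22;16;20m🬂[38;2;25;17;23m[48;2;22;16;20m🬂[38;2;25;17;23m[48;2;22;16;20m🬂[38;2;25;17;23m[48;2;22;16;20m🬂[38;2;25;17;23m[48;2;22;16;20m🬂[0m
</frame>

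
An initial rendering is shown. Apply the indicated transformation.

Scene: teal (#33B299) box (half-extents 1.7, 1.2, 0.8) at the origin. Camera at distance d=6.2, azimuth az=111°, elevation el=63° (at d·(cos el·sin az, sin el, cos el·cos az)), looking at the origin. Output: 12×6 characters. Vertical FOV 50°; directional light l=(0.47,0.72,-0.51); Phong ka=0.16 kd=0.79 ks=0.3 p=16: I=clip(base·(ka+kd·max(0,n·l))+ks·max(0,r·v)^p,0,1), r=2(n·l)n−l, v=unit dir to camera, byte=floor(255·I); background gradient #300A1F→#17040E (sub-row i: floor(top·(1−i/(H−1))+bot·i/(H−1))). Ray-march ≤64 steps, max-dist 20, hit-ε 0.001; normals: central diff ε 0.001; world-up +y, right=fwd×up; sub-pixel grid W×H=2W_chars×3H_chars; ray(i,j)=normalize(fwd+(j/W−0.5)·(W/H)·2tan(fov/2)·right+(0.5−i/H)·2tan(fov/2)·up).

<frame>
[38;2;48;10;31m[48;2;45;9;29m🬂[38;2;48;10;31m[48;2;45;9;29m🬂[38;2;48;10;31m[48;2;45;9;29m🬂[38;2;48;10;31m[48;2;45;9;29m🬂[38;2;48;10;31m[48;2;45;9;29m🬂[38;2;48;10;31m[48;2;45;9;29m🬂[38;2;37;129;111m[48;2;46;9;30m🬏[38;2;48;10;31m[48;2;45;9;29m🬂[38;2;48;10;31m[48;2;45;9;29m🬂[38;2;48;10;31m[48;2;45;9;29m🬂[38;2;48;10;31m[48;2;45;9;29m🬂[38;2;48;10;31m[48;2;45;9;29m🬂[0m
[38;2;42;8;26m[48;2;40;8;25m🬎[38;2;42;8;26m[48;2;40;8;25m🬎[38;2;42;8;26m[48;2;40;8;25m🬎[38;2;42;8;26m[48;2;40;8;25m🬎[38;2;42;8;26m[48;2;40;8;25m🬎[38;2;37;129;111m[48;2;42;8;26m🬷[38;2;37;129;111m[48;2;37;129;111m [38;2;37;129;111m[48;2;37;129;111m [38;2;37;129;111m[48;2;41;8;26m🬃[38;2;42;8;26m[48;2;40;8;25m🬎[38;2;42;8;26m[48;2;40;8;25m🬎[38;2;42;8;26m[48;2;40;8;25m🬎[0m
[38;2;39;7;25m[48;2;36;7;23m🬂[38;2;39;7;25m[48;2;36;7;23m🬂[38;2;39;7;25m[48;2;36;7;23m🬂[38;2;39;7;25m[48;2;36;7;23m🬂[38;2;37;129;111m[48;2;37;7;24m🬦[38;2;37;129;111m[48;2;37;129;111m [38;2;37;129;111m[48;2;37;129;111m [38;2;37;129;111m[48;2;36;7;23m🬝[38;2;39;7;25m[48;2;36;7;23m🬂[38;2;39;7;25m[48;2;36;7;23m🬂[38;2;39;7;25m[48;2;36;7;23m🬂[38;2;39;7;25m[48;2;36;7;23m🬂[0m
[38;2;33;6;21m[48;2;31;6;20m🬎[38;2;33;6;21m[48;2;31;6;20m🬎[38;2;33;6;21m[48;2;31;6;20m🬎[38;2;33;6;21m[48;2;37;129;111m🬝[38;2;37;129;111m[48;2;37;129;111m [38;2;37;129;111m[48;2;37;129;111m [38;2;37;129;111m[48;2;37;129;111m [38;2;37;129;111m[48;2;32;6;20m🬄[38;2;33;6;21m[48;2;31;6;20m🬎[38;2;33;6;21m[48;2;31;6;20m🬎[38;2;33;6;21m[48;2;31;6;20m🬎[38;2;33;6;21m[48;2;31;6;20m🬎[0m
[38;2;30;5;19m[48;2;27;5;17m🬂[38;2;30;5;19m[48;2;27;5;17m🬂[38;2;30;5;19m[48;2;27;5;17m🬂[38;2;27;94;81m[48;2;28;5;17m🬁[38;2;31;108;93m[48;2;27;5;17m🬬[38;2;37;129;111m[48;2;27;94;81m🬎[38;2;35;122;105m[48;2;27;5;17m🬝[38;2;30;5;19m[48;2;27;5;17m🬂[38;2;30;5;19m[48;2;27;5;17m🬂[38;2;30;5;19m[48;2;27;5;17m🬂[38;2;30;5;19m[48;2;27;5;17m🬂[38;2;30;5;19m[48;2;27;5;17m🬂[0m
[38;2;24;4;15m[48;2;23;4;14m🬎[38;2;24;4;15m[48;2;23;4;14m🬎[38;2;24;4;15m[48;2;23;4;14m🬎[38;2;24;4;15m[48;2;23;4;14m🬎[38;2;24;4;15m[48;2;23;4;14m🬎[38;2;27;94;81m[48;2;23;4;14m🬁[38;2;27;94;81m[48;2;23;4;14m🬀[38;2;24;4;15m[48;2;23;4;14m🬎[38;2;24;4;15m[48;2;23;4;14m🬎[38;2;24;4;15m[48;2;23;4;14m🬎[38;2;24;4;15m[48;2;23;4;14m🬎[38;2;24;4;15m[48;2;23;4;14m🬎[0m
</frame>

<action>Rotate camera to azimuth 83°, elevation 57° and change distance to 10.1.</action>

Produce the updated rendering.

<frame>
[38;2;48;10;31m[48;2;45;9;29m🬂[38;2;48;10;31m[48;2;45;9;29m🬂[38;2;48;10;31m[48;2;45;9;29m🬂[38;2;48;10;31m[48;2;45;9;29m🬂[38;2;48;10;31m[48;2;45;9;29m🬂[38;2;48;10;31m[48;2;45;9;29m🬂[38;2;48;10;31m[48;2;45;9;29m🬂[38;2;48;10;31m[48;2;45;9;29m🬂[38;2;48;10;31m[48;2;45;9;29m🬂[38;2;48;10;31m[48;2;45;9;29m🬂[38;2;48;10;31m[48;2;45;9;29m🬂[38;2;48;10;31m[48;2;45;9;29m🬂[0m
[38;2;42;8;26m[48;2;40;8;25m🬎[38;2;42;8;26m[48;2;40;8;25m🬎[38;2;42;8;26m[48;2;40;8;25m🬎[38;2;42;8;26m[48;2;40;8;25m🬎[38;2;42;8;26m[48;2;40;8;25m🬎[38;2;42;8;26m[48;2;40;8;25m🬎[38;2;42;8;26m[48;2;37;129;111m🬎[38;2;42;8;26m[48;2;40;8;25m🬎[38;2;42;8;26m[48;2;40;8;25m🬎[38;2;42;8;26m[48;2;40;8;25m🬎[38;2;42;8;26m[48;2;40;8;25m🬎[38;2;42;8;26m[48;2;40;8;25m🬎[0m
[38;2;39;7;25m[48;2;36;7;23m🬂[38;2;39;7;25m[48;2;36;7;23m🬂[38;2;39;7;25m[48;2;36;7;23m🬂[38;2;39;7;25m[48;2;36;7;23m🬂[38;2;39;7;25m[48;2;36;7;23m🬂[38;2;37;129;111m[48;2;37;7;24m▐[38;2;37;129;111m[48;2;37;129;111m [38;2;39;7;25m[48;2;36;7;23m🬂[38;2;39;7;25m[48;2;36;7;23m🬂[38;2;39;7;25m[48;2;36;7;23m🬂[38;2;39;7;25m[48;2;36;7;23m🬂[38;2;39;7;25m[48;2;36;7;23m🬂[0m
[38;2;33;6;21m[48;2;31;6;20m🬎[38;2;33;6;21m[48;2;31;6;20m🬎[38;2;33;6;21m[48;2;31;6;20m🬎[38;2;33;6;21m[48;2;31;6;20m🬎[38;2;33;6;21m[48;2;31;6;20m🬎[38;2;33;117;101m[48;2;32;6;21m▐[38;2;37;129;111m[48;2;27;94;81m🬎[38;2;33;117;101m[48;2;32;6;21m▌[38;2;33;6;21m[48;2;31;6;20m🬎[38;2;33;6;21m[48;2;31;6;20m🬎[38;2;33;6;21m[48;2;31;6;20m🬎[38;2;33;6;21m[48;2;31;6;20m🬎[0m
[38;2;30;5;19m[48;2;27;5;17m🬂[38;2;30;5;19m[48;2;27;5;17m🬂[38;2;30;5;19m[48;2;27;5;17m🬂[38;2;30;5;19m[48;2;27;5;17m🬂[38;2;30;5;19m[48;2;27;5;17m🬂[38;2;27;94;81m[48;2;28;5;17m🬉[38;2;27;94;81m[48;2;27;5;17m🬂[38;2;27;94;81m[48;2;28;5;17m🬀[38;2;30;5;19m[48;2;27;5;17m🬂[38;2;30;5;19m[48;2;27;5;17m🬂[38;2;30;5;19m[48;2;27;5;17m🬂[38;2;30;5;19m[48;2;27;5;17m🬂[0m
[38;2;24;4;15m[48;2;23;4;14m🬎[38;2;24;4;15m[48;2;23;4;14m🬎[38;2;24;4;15m[48;2;23;4;14m🬎[38;2;24;4;15m[48;2;23;4;14m🬎[38;2;24;4;15m[48;2;23;4;14m🬎[38;2;24;4;15m[48;2;23;4;14m🬎[38;2;24;4;15m[48;2;23;4;14m🬎[38;2;24;4;15m[48;2;23;4;14m🬎[38;2;24;4;15m[48;2;23;4;14m🬎[38;2;24;4;15m[48;2;23;4;14m🬎[38;2;24;4;15m[48;2;23;4;14m🬎[38;2;24;4;15m[48;2;23;4;14m🬎[0m
</frame>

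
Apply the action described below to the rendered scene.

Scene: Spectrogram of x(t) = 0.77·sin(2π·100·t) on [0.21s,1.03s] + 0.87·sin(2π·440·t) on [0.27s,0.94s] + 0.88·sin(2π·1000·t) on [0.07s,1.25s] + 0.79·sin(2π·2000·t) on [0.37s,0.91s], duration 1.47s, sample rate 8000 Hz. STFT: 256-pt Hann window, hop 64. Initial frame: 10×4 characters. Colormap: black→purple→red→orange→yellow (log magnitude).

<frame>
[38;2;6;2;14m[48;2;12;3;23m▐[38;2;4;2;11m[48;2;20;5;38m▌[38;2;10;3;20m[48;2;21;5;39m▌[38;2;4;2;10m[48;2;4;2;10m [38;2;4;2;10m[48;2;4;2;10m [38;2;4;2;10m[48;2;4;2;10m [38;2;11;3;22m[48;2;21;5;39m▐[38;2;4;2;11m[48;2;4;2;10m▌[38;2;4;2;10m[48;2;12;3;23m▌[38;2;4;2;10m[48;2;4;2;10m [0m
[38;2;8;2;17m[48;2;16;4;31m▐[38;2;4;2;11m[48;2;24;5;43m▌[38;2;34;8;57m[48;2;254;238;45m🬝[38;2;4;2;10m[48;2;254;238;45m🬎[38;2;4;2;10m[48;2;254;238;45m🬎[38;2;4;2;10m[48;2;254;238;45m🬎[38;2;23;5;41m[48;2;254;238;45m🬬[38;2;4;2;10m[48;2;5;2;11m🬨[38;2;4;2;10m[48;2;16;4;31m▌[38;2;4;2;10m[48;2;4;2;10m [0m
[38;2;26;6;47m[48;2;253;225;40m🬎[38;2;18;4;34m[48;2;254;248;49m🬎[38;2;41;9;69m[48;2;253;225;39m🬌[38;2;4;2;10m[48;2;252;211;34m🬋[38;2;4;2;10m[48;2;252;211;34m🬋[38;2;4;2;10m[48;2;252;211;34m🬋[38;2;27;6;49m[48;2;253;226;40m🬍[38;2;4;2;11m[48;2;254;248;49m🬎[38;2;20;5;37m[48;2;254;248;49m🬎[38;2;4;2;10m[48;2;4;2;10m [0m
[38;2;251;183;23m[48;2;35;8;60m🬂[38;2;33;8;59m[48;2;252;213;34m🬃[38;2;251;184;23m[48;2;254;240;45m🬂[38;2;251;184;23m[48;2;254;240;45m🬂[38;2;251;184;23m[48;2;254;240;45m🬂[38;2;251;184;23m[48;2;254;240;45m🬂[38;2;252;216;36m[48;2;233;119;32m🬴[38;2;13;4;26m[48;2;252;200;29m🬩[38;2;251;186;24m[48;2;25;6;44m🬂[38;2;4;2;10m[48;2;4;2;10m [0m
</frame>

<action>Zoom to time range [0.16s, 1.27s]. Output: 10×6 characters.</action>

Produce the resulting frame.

<frame>
[38;2;4;2;11m[48;2;20;5;37m▌[38;2;9;3;19m[48;2;20;5;36m▌[38;2;4;2;11m[48;2;4;2;10m▌[38;2;4;2;10m[48;2;4;2;10m [38;2;4;2;10m[48;2;4;2;10m [38;2;4;2;10m[48;2;4;2;10m [38;2;4;2;10m[48;2;20;5;36m▌[38;2;11;3;22m[48;2;4;2;10m▌[38;2;4;2;11m[48;2;4;2;10m▌[38;2;4;2;10m[48;2;6;2;14m▌[0m
[38;2;4;2;11m[48;2;21;5;40m▌[38;2;10;3;20m[48;2;25;6;46m▌[38;2;4;2;10m[48;2;5;2;11m🬨[38;2;4;2;10m[48;2;4;2;10m [38;2;4;2;10m[48;2;4;2;10m [38;2;4;2;10m[48;2;4;2;10m [38;2;4;2;10m[48;2;25;6;46m▌[38;2;4;2;10m[48;2;12;3;23m▐[38;2;4;2;11m[48;2;4;2;10m▌[38;2;4;2;10m[48;2;6;2;14m▌[0m
[38;2;5;2;11m[48;2;24;6;44m▌[38;2;26;6;44m[48;2;253;221;38m🬝[38;2;5;2;12m[48;2;254;238;45m🬎[38;2;4;2;10m[48;2;254;238;45m🬎[38;2;4;2;10m[48;2;254;238;45m🬎[38;2;4;2;10m[48;2;254;238;45m🬎[38;2;26;6;43m[48;2;254;238;45m🬎[38;2;11;3;22m[48;2;67;16;88m🬬[38;2;4;2;10m[48;2;5;2;11m▐[38;2;4;2;10m[48;2;8;2;17m▌[0m
[38;2;5;2;13m[48;2;31;7;55m▌[38;2;28;6;47m[48;2;251;181;21m🬺[38;2;251;174;19m[48;2;5;2;12m🬂[38;2;251;174;19m[48;2;4;2;10m🬂[38;2;251;174;19m[48;2;4;2;10m🬂[38;2;251;174;19m[48;2;4;2;10m🬂[38;2;251;177;20m[48;2;26;6;43m🬂[38;2;64;15;89m[48;2;12;3;24m🬀[38;2;4;2;10m[48;2;6;2;13m🬨[38;2;5;2;13m[48;2;17;4;32m🬕[0m
[38;2;37;9;49m[48;2;254;248;49m🬰[38;2;25;6;46m[48;2;254;248;49m🬰[38;2;4;2;11m[48;2;254;248;49m🬰[38;2;4;2;11m[48;2;254;248;49m🬰[38;2;4;2;11m[48;2;254;248;49m🬰[38;2;4;2;11m[48;2;254;248;49m🬰[38;2;15;4;29m[48;2;254;248;49m🬰[38;2;22;5;42m[48;2;254;249;49m🬰[38;2;6;2;15m[48;2;254;248;49m🬰[38;2;25;6;45m[48;2;254;248;49m🬰[0m
[38;2;40;9;64m[48;2;252;209;33m🬄[38;2;252;195;27m[48;2;254;240;45m🬂[38;2;252;193;26m[48;2;254;240;45m🬂[38;2;252;193;26m[48;2;254;240;45m🬂[38;2;252;193;26m[48;2;254;240;45m🬂[38;2;252;193;26m[48;2;254;240;45m🬂[38;2;252;193;26m[48;2;254;240;45m🬂[38;2;30;7;54m[48;2;253;226;40m🬉[38;2;18;5;31m[48;2;247;147;13m🬬[38;2;4;2;10m[48;2;20;5;38m▌[0m
</frame>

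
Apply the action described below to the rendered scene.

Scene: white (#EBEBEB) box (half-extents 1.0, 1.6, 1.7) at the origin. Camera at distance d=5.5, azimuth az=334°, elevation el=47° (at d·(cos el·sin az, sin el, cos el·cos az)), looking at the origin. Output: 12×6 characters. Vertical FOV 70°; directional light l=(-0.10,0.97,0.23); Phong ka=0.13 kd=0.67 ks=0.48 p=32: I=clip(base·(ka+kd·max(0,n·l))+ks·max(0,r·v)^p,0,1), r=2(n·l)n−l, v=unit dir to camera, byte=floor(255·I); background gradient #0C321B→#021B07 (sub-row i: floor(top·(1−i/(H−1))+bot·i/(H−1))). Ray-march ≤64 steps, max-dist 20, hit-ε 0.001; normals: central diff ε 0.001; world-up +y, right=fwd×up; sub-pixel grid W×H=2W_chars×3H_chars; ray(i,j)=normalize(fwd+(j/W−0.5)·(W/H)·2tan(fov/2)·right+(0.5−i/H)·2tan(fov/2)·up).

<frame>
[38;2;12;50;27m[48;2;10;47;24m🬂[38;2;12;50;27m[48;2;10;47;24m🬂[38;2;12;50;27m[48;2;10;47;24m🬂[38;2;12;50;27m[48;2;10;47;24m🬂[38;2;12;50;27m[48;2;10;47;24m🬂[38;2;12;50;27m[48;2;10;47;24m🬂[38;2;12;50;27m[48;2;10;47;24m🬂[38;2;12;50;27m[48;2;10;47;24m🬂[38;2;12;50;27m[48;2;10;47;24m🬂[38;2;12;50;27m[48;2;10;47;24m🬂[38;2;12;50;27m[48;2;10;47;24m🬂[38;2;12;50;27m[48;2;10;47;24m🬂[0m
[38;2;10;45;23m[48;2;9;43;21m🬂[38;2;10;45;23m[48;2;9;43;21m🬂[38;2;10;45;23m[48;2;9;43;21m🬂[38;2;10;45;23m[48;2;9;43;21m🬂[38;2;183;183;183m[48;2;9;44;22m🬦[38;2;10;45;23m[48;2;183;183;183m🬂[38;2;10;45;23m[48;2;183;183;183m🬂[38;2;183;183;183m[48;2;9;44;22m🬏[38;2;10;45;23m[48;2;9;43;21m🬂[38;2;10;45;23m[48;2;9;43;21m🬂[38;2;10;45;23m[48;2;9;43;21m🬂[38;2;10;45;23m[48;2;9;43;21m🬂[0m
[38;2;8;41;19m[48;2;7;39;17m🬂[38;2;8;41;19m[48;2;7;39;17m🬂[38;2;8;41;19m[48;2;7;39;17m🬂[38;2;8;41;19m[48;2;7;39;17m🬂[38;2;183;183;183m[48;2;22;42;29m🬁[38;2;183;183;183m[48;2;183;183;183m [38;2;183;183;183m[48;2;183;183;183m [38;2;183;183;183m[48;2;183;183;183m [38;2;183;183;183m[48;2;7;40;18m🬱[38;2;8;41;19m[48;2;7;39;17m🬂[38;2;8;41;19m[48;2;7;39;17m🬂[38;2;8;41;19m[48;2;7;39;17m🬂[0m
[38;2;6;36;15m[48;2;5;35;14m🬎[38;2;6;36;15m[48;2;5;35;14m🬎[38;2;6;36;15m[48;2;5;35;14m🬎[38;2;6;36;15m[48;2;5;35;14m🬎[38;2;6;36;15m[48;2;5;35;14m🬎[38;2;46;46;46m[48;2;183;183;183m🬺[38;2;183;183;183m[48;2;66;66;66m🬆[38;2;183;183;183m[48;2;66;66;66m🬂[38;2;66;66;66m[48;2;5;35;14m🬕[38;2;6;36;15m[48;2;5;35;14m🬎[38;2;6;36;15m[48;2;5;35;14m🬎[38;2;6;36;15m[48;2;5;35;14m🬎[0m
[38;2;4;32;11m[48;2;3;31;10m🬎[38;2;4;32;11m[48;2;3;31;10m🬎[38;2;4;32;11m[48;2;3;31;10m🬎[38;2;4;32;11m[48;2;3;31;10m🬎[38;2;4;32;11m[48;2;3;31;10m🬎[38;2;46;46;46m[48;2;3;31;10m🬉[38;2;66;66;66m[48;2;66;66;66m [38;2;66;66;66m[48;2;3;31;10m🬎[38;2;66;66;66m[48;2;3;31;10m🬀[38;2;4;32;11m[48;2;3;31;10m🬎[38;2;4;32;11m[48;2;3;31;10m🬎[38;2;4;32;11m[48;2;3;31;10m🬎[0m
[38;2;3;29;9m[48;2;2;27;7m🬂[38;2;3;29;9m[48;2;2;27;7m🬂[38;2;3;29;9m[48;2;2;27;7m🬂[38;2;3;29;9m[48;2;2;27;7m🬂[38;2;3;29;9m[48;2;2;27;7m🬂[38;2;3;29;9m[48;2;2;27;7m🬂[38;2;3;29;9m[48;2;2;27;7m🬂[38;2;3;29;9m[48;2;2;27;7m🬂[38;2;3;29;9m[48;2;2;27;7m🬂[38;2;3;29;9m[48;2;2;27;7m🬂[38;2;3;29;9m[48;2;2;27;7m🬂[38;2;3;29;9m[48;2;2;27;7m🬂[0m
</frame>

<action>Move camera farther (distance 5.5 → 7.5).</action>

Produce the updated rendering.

<frame>
[38;2;12;50;27m[48;2;10;47;24m🬂[38;2;12;50;27m[48;2;10;47;24m🬂[38;2;12;50;27m[48;2;10;47;24m🬂[38;2;12;50;27m[48;2;10;47;24m🬂[38;2;12;50;27m[48;2;10;47;24m🬂[38;2;12;50;27m[48;2;10;47;24m🬂[38;2;12;50;27m[48;2;10;47;24m🬂[38;2;12;50;27m[48;2;10;47;24m🬂[38;2;12;50;27m[48;2;10;47;24m🬂[38;2;12;50;27m[48;2;10;47;24m🬂[38;2;12;50;27m[48;2;10;47;24m🬂[38;2;12;50;27m[48;2;10;47;24m🬂[0m
[38;2;10;45;23m[48;2;9;43;21m🬂[38;2;10;45;23m[48;2;9;43;21m🬂[38;2;10;45;23m[48;2;9;43;21m🬂[38;2;10;45;23m[48;2;9;43;21m🬂[38;2;10;45;23m[48;2;9;43;21m🬂[38;2;10;45;23m[48;2;9;43;21m🬂[38;2;183;183;183m[48;2;9;44;22m🬏[38;2;10;45;23m[48;2;9;43;21m🬂[38;2;10;45;23m[48;2;9;43;21m🬂[38;2;10;45;23m[48;2;9;43;21m🬂[38;2;10;45;23m[48;2;9;43;21m🬂[38;2;10;45;23m[48;2;9;43;21m🬂[0m
[38;2;8;41;19m[48;2;7;39;17m🬂[38;2;8;41;19m[48;2;7;39;17m🬂[38;2;8;41;19m[48;2;7;39;17m🬂[38;2;8;41;19m[48;2;7;39;17m🬂[38;2;8;41;19m[48;2;7;39;17m🬂[38;2;183;183;183m[48;2;46;46;46m🬬[38;2;183;183;183m[48;2;183;183;183m [38;2;183;183;183m[48;2;7;40;18m🬱[38;2;8;41;19m[48;2;7;39;17m🬂[38;2;8;41;19m[48;2;7;39;17m🬂[38;2;8;41;19m[48;2;7;39;17m🬂[38;2;8;41;19m[48;2;7;39;17m🬂[0m
[38;2;6;36;15m[48;2;5;35;14m🬎[38;2;6;36;15m[48;2;5;35;14m🬎[38;2;6;36;15m[48;2;5;35;14m🬎[38;2;6;36;15m[48;2;5;35;14m🬎[38;2;6;36;15m[48;2;5;35;14m🬎[38;2;46;46;46m[48;2;5;35;14m🬨[38;2;183;183;183m[48;2;66;66;66m🬂[38;2;66;66;66m[48;2;5;35;14m🬝[38;2;6;36;15m[48;2;5;35;14m🬎[38;2;6;36;15m[48;2;5;35;14m🬎[38;2;6;36;15m[48;2;5;35;14m🬎[38;2;6;36;15m[48;2;5;35;14m🬎[0m
[38;2;4;32;11m[48;2;3;31;10m🬎[38;2;4;32;11m[48;2;3;31;10m🬎[38;2;4;32;11m[48;2;3;31;10m🬎[38;2;4;32;11m[48;2;3;31;10m🬎[38;2;4;32;11m[48;2;3;31;10m🬎[38;2;4;32;11m[48;2;3;31;10m🬎[38;2;66;66;66m[48;2;3;31;10m🬆[38;2;66;66;66m[48;2;3;31;10m🬀[38;2;4;32;11m[48;2;3;31;10m🬎[38;2;4;32;11m[48;2;3;31;10m🬎[38;2;4;32;11m[48;2;3;31;10m🬎[38;2;4;32;11m[48;2;3;31;10m🬎[0m
[38;2;3;29;9m[48;2;2;27;7m🬂[38;2;3;29;9m[48;2;2;27;7m🬂[38;2;3;29;9m[48;2;2;27;7m🬂[38;2;3;29;9m[48;2;2;27;7m🬂[38;2;3;29;9m[48;2;2;27;7m🬂[38;2;3;29;9m[48;2;2;27;7m🬂[38;2;3;29;9m[48;2;2;27;7m🬂[38;2;3;29;9m[48;2;2;27;7m🬂[38;2;3;29;9m[48;2;2;27;7m🬂[38;2;3;29;9m[48;2;2;27;7m🬂[38;2;3;29;9m[48;2;2;27;7m🬂[38;2;3;29;9m[48;2;2;27;7m🬂[0m
</frame>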